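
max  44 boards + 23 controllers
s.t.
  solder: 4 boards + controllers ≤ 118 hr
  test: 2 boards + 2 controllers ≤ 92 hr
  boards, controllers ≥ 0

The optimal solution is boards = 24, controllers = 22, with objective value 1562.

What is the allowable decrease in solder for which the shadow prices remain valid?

72

Binding constraints: solder, test. The basis is B = [[4,1],[2,2]] with det 6.
Per unit decrease in solder, x* moves by d = (-0.3333, 0.3333).
The basis stays optimal until boards reaches 0; allowable decrease = 72 hr.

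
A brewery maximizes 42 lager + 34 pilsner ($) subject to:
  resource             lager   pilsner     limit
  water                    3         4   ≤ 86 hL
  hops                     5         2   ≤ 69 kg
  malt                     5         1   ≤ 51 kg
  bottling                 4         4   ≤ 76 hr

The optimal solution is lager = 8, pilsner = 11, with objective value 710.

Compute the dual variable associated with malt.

2

At the optimum: water uses 68 of 86 (slack = 18); hops uses 62 of 69 (slack = 7); malt uses 51 of 51 (binding); bottling uses 76 of 76 (binding).
Slack constraints have shadow price 0 (complementary slackness).
The binding rows give the dual system: 5·y_malt + 4·y_bottling = 42 and 1·y_malt + 4·y_bottling = 34.
This yields shadow prices y_malt = 2, y_bottling = 8.
Shadow price of malt = 2.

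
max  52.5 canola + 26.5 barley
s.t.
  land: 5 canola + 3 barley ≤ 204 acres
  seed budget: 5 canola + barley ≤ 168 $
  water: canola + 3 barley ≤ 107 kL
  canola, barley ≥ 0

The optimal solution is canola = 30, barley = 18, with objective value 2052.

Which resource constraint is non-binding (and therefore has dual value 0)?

water

land: 204/204 (binding)
seed budget: 168/168 (binding)
water: 84/107 (slack 23)
By complementary slackness, a constraint with positive slack has shadow price 0 → water.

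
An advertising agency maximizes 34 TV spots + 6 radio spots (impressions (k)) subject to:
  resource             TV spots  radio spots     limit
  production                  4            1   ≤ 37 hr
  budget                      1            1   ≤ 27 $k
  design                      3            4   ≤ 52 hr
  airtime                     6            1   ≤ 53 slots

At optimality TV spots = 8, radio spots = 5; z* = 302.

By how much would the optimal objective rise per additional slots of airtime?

At the optimum: production uses 37 of 37 (binding); budget uses 13 of 27 (slack = 14); design uses 44 of 52 (slack = 8); airtime uses 53 of 53 (binding).
By complementary slackness, y = 0 for the non-binding constraints.
The binding rows give the dual system: 4·y_production + 6·y_airtime = 34 and 1·y_production + 1·y_airtime = 6.
Solving: y_production = 1, y_airtime = 5.
Shadow price of airtime = 5.

5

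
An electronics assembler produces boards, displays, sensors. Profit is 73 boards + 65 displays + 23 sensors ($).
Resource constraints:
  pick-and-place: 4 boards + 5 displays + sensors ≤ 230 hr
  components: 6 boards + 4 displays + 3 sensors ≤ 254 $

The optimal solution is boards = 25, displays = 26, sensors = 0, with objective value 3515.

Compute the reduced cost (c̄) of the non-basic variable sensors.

Check each constraint at x*: pick-and-place 230/230 (tight); components 254/254 (tight).
Dual feasibility on the basic columns requires 4·y_pick-and-place + 6·y_components = 73, 5·y_pick-and-place + 4·y_components = 65.
This yields shadow prices y_pick-and-place = 7, y_components = 7.5.
Reduced cost of sensors: c₃ − yᵀa₃ = 23 − (7·1 + 7.5·3) = 23 − 29.5 = -6.5.

-6.5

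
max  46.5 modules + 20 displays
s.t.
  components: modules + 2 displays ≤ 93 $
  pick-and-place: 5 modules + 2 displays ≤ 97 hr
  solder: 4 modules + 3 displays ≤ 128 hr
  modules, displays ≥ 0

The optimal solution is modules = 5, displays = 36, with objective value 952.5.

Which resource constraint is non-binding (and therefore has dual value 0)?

components

components: 77/93 (slack 16)
pick-and-place: 97/97 (binding)
solder: 128/128 (binding)
By complementary slackness, a constraint with positive slack has shadow price 0 → components.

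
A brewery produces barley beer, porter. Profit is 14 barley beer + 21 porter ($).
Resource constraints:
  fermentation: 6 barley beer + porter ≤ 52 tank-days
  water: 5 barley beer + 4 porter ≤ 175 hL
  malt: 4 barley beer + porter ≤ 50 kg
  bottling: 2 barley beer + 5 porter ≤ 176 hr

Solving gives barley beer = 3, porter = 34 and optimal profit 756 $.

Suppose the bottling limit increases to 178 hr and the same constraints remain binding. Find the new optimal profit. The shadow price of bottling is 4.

Δb = 2, so new z* = 756 + (4)·(2) = 756 + 8 = 764.

764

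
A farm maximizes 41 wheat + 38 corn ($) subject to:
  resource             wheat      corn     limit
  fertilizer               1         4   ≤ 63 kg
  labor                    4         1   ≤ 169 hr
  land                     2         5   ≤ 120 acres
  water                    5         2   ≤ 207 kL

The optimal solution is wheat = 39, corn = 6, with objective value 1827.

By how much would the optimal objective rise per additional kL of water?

7

At the optimum: fertilizer uses 63 of 63 (binding); labor uses 162 of 169 (slack = 7); land uses 108 of 120 (slack = 12); water uses 207 of 207 (binding).
By complementary slackness, y = 0 for the non-binding constraints.
From A_Bᵀ y = c: 1·y_fertilizer + 5·y_water = 41; 4·y_fertilizer + 2·y_water = 38.
→ y_fertilizer = 6 and y_water = 7.
Shadow price of water = 7.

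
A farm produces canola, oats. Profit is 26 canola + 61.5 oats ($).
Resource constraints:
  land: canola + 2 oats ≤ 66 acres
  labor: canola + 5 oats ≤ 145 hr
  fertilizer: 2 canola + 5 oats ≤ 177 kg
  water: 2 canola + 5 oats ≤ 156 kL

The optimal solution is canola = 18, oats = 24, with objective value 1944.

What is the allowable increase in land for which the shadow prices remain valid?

12

Binding constraints: land, water. The basis is B = [[1,2],[2,5]] with det 1.
Per unit increase in land, x* moves by d = (5, -2).
The basis stays optimal until oats reaches 0; allowable increase = 12 acres.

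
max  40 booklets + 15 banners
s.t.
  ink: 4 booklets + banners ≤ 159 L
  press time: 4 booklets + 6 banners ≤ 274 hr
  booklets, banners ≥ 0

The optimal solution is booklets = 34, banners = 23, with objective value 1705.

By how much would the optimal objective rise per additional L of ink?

9

At the optimum: ink uses 159 of 159 (binding); press time uses 274 of 274 (binding).
The binding rows give the dual system: 4·y_ink + 4·y_press time = 40 and 1·y_ink + 6·y_press time = 15.
This yields shadow prices y_ink = 9, y_press time = 1.
Shadow price of ink = 9.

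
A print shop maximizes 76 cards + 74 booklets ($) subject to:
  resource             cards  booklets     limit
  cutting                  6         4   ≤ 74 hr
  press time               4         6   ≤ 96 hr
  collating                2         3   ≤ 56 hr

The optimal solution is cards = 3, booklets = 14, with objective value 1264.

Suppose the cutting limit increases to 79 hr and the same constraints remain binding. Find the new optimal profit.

1304

Check each constraint at x*: cutting 74/74 (tight); press time 96/96 (tight); collating 48/56 (slack 8).
Slack constraints have shadow price 0 (complementary slackness).
The binding rows give the dual system: 6·y_cutting + 4·y_press time = 76 and 4·y_cutting + 6·y_press time = 74.
→ y_cutting = 8 and y_press time = 7.
Δz = y_cutting·Δb = 8 × (5) = 40, so new z* = 1264 + 40 = 1304.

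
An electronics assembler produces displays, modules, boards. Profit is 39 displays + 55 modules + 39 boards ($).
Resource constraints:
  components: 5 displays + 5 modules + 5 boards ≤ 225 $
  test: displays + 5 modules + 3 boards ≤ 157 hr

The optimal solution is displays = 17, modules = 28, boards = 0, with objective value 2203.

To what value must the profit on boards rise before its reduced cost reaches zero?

47

Both components and test are binding at x*.
From A_Bᵀ y = c: 5·y_components + 1·y_test = 39; 5·y_components + 5·y_test = 55.
Solving: y_components = 7, y_test = 4.
boards enters the basis when its profit ≥ yᵀa₃ = 7·5 + 4·3 = 47.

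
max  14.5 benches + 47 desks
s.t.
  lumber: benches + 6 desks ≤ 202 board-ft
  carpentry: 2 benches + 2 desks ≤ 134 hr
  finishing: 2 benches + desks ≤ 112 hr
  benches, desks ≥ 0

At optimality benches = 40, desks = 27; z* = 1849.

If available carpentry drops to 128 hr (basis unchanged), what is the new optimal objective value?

1825

Check each constraint at x*: lumber 202/202 (tight); carpentry 134/134 (tight); finishing 107/112 (slack 5).
By complementary slackness, y = 0 for the non-binding constraint.
The binding rows give the dual system: 1·y_lumber + 2·y_carpentry = 14.5 and 6·y_lumber + 2·y_carpentry = 47.
Solving: y_lumber = 6.5, y_carpentry = 4.
Δz = y_carpentry·Δb = 4 × (-6) = -24, so new z* = 1849 − 24 = 1825.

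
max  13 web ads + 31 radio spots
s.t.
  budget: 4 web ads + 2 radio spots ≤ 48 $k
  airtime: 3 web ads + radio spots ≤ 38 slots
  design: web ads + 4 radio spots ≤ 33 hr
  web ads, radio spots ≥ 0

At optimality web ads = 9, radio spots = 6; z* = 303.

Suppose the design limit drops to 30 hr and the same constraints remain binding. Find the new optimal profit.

Check each constraint at x*: budget 48/48 (tight); airtime 33/38 (slack 5); design 33/33 (tight).
By complementary slackness, y = 0 for the non-binding constraint.
The binding rows give the dual system: 4·y_budget + 1·y_design = 13 and 2·y_budget + 4·y_design = 31.
→ y_budget = 1.5 and y_design = 7.
Δz = y_design·Δb = 7 × (-3) = -21, so new z* = 303 − 21 = 282.

282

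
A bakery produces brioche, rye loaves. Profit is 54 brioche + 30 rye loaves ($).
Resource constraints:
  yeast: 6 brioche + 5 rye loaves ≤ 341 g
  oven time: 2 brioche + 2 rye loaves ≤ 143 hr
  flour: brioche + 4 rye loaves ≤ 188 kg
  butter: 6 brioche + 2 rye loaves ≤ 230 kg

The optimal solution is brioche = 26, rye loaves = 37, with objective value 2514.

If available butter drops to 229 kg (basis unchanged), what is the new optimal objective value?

At the optimum: yeast uses 341 of 341 (binding); oven time uses 126 of 143 (slack = 17); flour uses 174 of 188 (slack = 14); butter uses 230 of 230 (binding).
Slack constraints have shadow price 0 (complementary slackness).
From A_Bᵀ y = c: 6·y_yeast + 6·y_butter = 54; 5·y_yeast + 2·y_butter = 30.
Solving: y_yeast = 4, y_butter = 5.
Δz = y_butter·Δb = 5 × (-1) = -5, so new z* = 2514 − 5 = 2509.

2509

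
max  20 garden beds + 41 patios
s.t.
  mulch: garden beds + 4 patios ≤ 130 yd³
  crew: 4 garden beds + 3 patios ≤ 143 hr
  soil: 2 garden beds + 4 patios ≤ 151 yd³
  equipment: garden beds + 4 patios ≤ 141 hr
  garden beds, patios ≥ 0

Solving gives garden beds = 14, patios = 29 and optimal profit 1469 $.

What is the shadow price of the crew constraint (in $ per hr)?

Binding: mulch and crew. Non-binding: soil (7 unused), equipment (11 unused).
Slack constraints have shadow price 0 (complementary slackness).
Dual feasibility on the basic columns requires 1·y_mulch + 4·y_crew = 20, 4·y_mulch + 3·y_crew = 41.
This yields shadow prices y_mulch = 8, y_crew = 3.
Shadow price of crew = 3.

3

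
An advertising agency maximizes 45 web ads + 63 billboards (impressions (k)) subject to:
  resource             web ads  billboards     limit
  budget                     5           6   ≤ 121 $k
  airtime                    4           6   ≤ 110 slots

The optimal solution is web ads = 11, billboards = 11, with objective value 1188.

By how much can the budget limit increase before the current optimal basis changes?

Binding constraints: budget, airtime. The basis is B = [[5,6],[4,6]] with det 6.
Per unit increase in budget, x* moves by d = (1, -0.6667).
The basis stays optimal until billboards reaches 0; allowable increase = 16.5 $k.

16.5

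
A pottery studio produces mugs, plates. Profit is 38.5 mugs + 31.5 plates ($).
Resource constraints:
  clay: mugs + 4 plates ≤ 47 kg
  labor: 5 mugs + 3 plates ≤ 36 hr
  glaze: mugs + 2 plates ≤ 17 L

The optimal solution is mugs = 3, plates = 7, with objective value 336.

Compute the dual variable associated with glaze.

6

Binding: labor and glaze. Non-binding: clay (16 unused).
By complementary slackness, y = 0 for the non-binding constraint.
Dual feasibility on the basic columns requires 5·y_labor + 1·y_glaze = 38.5, 3·y_labor + 2·y_glaze = 31.5.
This yields shadow prices y_labor = 6.5, y_glaze = 6.
Shadow price of glaze = 6.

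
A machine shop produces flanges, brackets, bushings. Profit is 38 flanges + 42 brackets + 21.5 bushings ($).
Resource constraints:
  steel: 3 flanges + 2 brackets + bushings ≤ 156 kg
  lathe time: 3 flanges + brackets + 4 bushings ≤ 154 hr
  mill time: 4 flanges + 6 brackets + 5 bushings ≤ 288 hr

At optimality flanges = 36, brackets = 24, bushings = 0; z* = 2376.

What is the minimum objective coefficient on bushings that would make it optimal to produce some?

31

Check each constraint at x*: steel 156/156 (tight); lathe time 132/154 (slack 22); mill time 288/288 (tight).
By complementary slackness, y = 0 for the non-binding constraint.
Dual feasibility on the basic columns requires 3·y_steel + 4·y_mill time = 38, 2·y_steel + 6·y_mill time = 42.
This yields shadow prices y_steel = 6, y_mill time = 5.
bushings enters the basis when its profit ≥ yᵀa₃ = 6·1 + 5·5 = 31.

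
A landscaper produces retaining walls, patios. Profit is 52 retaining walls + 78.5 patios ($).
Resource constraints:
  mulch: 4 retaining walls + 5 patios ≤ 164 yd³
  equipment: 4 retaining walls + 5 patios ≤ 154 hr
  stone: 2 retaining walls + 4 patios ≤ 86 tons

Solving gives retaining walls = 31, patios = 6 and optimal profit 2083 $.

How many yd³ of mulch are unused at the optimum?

mulch used = 4·31 + 5·6 = 154; slack = 164 − 154 = 10.

10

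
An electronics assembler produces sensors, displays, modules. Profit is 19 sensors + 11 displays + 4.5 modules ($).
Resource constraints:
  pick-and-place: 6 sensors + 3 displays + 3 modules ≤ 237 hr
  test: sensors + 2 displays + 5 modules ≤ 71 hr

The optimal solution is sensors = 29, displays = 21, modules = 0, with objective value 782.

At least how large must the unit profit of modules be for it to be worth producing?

14

Check each constraint at x*: pick-and-place 237/237 (tight); test 71/71 (tight).
From A_Bᵀ y = c: 6·y_pick-and-place + 1·y_test = 19; 3·y_pick-and-place + 2·y_test = 11.
This yields shadow prices y_pick-and-place = 3, y_test = 1.
modules enters the basis when its profit ≥ yᵀa₃ = 3·3 + 1·5 = 14.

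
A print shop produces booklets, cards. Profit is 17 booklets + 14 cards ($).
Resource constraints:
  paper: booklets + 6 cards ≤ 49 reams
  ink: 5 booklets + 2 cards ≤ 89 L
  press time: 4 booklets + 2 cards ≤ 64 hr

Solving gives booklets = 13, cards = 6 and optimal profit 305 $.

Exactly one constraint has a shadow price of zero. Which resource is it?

paper: 49/49 (binding)
ink: 77/89 (slack 12)
press time: 64/64 (binding)
By complementary slackness, a constraint with positive slack has shadow price 0 → ink.

ink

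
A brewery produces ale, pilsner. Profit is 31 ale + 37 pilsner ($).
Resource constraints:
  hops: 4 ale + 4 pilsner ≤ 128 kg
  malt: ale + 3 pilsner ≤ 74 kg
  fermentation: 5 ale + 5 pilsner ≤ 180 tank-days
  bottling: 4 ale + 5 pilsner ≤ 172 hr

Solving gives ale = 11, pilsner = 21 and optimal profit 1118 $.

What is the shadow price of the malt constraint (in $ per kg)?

Check each constraint at x*: hops 128/128 (tight); malt 74/74 (tight); fermentation 160/180 (slack 20); bottling 149/172 (slack 23).
Slack constraints have shadow price 0 (complementary slackness).
From A_Bᵀ y = c: 4·y_hops + 1·y_malt = 31; 4·y_hops + 3·y_malt = 37.
This yields shadow prices y_hops = 7, y_malt = 3.
Shadow price of malt = 3.

3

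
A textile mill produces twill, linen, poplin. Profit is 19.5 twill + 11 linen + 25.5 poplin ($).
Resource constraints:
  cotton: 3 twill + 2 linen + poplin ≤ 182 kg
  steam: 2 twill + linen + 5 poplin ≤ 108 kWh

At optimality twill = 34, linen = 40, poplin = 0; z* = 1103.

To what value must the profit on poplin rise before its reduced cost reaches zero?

32.5

Check each constraint at x*: cotton 182/182 (tight); steam 108/108 (tight).
The binding rows give the dual system: 3·y_cotton + 2·y_steam = 19.5 and 2·y_cotton + 1·y_steam = 11.
Solving: y_cotton = 2.5, y_steam = 6.
poplin enters the basis when its profit ≥ yᵀa₃ = 2.5·1 + 6·5 = 32.5.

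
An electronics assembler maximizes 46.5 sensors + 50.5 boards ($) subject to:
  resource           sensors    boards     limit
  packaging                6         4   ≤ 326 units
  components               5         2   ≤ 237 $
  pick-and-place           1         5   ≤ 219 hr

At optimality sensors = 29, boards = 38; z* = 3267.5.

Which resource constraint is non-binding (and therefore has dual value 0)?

packaging: 326/326 (binding)
components: 221/237 (slack 16)
pick-and-place: 219/219 (binding)
By complementary slackness, a constraint with positive slack has shadow price 0 → components.

components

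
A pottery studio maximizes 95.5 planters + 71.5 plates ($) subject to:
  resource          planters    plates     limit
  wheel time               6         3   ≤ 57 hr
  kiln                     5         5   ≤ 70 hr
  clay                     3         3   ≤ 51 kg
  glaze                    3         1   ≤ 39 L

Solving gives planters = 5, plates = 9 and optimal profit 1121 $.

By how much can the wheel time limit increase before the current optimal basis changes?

Binding constraints: wheel time, kiln. The basis is B = [[6,3],[5,5]] with det 15.
Per unit increase in wheel time, x* moves by d = (0.3333, -0.3333).
The basis stays optimal until glaze becomes binding; allowable increase = 22.5 hr.

22.5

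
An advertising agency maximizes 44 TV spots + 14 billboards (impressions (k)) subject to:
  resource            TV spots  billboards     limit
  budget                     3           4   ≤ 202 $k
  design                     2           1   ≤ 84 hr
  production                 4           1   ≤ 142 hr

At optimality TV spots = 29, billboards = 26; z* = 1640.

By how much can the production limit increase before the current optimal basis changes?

26

Binding constraints: design, production. The basis is B = [[2,1],[4,1]] with det -2.
Per unit increase in production, x* moves by d = (0.5, -1).
The basis stays optimal until billboards reaches 0; allowable increase = 26 hr.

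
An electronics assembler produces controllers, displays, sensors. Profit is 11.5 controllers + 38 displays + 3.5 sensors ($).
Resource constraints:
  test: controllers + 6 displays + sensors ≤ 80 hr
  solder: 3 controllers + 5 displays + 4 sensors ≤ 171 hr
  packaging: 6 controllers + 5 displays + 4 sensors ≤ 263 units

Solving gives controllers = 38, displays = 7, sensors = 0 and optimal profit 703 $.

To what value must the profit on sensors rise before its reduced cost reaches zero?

Binding: test and packaging. Non-binding: solder (22 unused).
By complementary slackness, y = 0 for the non-binding constraint.
Dual feasibility on the basic columns requires 1·y_test + 6·y_packaging = 11.5, 6·y_test + 5·y_packaging = 38.
This yields shadow prices y_test = 5.5, y_packaging = 1.
sensors enters the basis when its profit ≥ yᵀa₃ = 5.5·1 + 1·4 = 9.5.

9.5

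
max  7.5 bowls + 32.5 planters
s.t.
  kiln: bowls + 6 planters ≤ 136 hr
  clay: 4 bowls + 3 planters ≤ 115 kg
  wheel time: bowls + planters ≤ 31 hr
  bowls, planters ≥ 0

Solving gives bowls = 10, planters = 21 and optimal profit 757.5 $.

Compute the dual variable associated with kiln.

5

Check each constraint at x*: kiln 136/136 (tight); clay 103/115 (slack 12); wheel time 31/31 (tight).
Since clay is not tight, its dual is 0.
Dual feasibility on the basic columns requires 1·y_kiln + 1·y_wheel time = 7.5, 6·y_kiln + 1·y_wheel time = 32.5.
→ y_kiln = 5 and y_wheel time = 2.5.
Shadow price of kiln = 5.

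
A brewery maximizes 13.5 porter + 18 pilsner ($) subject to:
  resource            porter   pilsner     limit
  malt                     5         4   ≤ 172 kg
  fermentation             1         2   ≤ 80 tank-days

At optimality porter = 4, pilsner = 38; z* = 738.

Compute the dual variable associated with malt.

Both malt and fermentation are binding at x*.
Dual feasibility on the basic columns requires 5·y_malt + 1·y_fermentation = 13.5, 4·y_malt + 2·y_fermentation = 18.
This yields shadow prices y_malt = 1.5, y_fermentation = 6.
Shadow price of malt = 1.5.

1.5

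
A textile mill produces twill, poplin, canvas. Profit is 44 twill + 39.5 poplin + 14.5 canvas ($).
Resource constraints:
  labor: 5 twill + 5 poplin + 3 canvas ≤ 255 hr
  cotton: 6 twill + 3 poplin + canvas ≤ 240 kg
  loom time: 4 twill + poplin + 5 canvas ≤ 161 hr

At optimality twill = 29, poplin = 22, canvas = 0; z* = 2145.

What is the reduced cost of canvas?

-8

Check each constraint at x*: labor 255/255 (tight); cotton 240/240 (tight); loom time 138/161 (slack 23).
Slack constraints have shadow price 0 (complementary slackness).
From A_Bᵀ y = c: 5·y_labor + 6·y_cotton = 44; 5·y_labor + 3·y_cotton = 39.5.
This yields shadow prices y_labor = 7, y_cotton = 1.5.
Reduced cost of canvas: c₃ − yᵀa₃ = 14.5 − (7·3 + 1.5·1) = 14.5 − 22.5 = -8.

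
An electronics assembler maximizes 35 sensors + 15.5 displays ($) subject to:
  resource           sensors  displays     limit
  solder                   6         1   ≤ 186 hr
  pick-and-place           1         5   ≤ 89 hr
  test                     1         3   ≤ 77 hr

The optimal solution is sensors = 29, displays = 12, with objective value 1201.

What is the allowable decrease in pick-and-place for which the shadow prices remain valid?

Binding constraints: solder, pick-and-place. The basis is B = [[6,1],[1,5]] with det 29.
Per unit decrease in pick-and-place, x* moves by d = (0.0345, -0.2069).
The basis stays optimal until displays reaches 0; allowable decrease = 58 hr.

58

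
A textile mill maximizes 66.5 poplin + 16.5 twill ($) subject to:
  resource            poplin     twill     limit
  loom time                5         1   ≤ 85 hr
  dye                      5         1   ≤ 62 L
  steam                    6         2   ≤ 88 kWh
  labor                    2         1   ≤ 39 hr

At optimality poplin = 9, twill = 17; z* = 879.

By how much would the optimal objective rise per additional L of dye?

Binding: dye and steam. Non-binding: loom time (23 unused), labor (4 unused).
By complementary slackness, y = 0 for the non-binding constraints.
Dual feasibility on the basic columns requires 5·y_dye + 6·y_steam = 66.5, 1·y_dye + 2·y_steam = 16.5.
Solving: y_dye = 8.5, y_steam = 4.
Shadow price of dye = 8.5.

8.5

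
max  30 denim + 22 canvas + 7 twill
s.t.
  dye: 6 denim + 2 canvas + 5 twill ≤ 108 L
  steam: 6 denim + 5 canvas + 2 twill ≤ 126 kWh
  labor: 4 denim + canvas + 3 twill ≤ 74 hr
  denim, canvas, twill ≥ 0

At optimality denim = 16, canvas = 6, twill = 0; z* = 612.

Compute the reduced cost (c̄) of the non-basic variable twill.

-6

At the optimum: dye uses 108 of 108 (binding); steam uses 126 of 126 (binding); labor uses 70 of 74 (slack = 4).
Since labor is not tight, its dual is 0.
Dual feasibility on the basic columns requires 6·y_dye + 6·y_steam = 30, 2·y_dye + 5·y_steam = 22.
→ y_dye = 1 and y_steam = 4.
Reduced cost of twill: c₃ − yᵀa₃ = 7 − (1·5 + 4·2) = 7 − 13 = -6.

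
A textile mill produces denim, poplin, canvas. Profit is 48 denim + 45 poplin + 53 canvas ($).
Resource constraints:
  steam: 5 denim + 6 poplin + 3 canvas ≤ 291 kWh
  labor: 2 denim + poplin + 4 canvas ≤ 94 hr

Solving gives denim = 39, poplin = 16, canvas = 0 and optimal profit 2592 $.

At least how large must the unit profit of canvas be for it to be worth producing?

At the optimum: steam uses 291 of 291 (binding); labor uses 94 of 94 (binding).
The binding rows give the dual system: 5·y_steam + 2·y_labor = 48 and 6·y_steam + 1·y_labor = 45.
This yields shadow prices y_steam = 6, y_labor = 9.
canvas enters the basis when its profit ≥ yᵀa₃ = 6·3 + 9·4 = 54.

54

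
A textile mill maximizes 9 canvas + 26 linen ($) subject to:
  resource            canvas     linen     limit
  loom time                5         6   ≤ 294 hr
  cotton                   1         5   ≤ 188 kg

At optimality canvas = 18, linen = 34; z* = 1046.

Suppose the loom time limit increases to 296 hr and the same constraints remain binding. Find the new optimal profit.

Check each constraint at x*: loom time 294/294 (tight); cotton 188/188 (tight).
Dual feasibility on the basic columns requires 5·y_loom time + 1·y_cotton = 9, 6·y_loom time + 5·y_cotton = 26.
Solving: y_loom time = 1, y_cotton = 4.
Δz = y_loom time·Δb = 1 × (2) = 2, so new z* = 1046 + 2 = 1048.

1048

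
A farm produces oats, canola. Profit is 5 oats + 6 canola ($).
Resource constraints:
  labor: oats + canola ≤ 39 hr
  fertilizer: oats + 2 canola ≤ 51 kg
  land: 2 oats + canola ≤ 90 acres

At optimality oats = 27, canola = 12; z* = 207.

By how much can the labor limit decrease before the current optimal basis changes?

13.5

Binding constraints: labor, fertilizer. The basis is B = [[1,1],[1,2]] with det 1.
Per unit decrease in labor, x* moves by d = (-2, 1).
The basis stays optimal until oats reaches 0; allowable decrease = 13.5 hr.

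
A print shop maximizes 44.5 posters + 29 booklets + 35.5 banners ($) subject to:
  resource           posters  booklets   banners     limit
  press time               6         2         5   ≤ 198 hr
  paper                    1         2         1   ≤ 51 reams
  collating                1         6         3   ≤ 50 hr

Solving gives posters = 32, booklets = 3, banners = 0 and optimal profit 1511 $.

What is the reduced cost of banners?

-7

At the optimum: press time uses 198 of 198 (binding); paper uses 38 of 51 (slack = 13); collating uses 50 of 50 (binding).
By complementary slackness, y = 0 for the non-binding constraint.
From A_Bᵀ y = c: 6·y_press time + 1·y_collating = 44.5; 2·y_press time + 6·y_collating = 29.
→ y_press time = 7 and y_collating = 2.5.
Reduced cost of banners: c₃ − yᵀa₃ = 35.5 − (7·5 + 2.5·3) = 35.5 − 42.5 = -7.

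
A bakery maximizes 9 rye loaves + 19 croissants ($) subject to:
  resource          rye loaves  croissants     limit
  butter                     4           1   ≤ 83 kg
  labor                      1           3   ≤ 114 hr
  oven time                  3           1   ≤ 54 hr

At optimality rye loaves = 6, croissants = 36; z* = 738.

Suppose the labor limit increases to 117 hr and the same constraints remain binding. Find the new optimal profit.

Binding: labor and oven time. Non-binding: butter (23 unused).
Slack constraints have shadow price 0 (complementary slackness).
Dual feasibility on the basic columns requires 1·y_labor + 3·y_oven time = 9, 3·y_labor + 1·y_oven time = 19.
Solving: y_labor = 6, y_oven time = 1.
Δz = y_labor·Δb = 6 × (3) = 18, so new z* = 738 + 18 = 756.

756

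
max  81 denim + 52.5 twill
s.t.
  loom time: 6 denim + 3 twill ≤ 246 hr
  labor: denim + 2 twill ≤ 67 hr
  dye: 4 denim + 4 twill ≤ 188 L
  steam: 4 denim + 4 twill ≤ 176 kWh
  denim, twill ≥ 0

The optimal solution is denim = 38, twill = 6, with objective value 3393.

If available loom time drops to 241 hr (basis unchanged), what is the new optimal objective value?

Check each constraint at x*: loom time 246/246 (tight); labor 50/67 (slack 17); dye 176/188 (slack 12); steam 176/176 (tight).
By complementary slackness, y = 0 for the non-binding constraints.
The binding rows give the dual system: 6·y_loom time + 4·y_steam = 81 and 3·y_loom time + 4·y_steam = 52.5.
Solving: y_loom time = 9.5, y_steam = 6.
Δz = y_loom time·Δb = 9.5 × (-5) = -47.5, so new z* = 3393 − 47.5 = 3345.5.

3345.5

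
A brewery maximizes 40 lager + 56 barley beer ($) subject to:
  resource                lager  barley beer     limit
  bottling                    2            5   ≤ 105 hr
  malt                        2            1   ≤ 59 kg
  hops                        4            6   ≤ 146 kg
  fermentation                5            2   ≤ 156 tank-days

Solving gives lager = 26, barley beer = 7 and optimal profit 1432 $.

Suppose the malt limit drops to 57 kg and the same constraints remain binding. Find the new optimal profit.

1428

Binding: malt and hops. Non-binding: bottling (18 unused), fermentation (12 unused).
Slack constraints have shadow price 0 (complementary slackness).
The binding rows give the dual system: 2·y_malt + 4·y_hops = 40 and 1·y_malt + 6·y_hops = 56.
Solving: y_malt = 2, y_hops = 9.
Δz = y_malt·Δb = 2 × (-2) = -4, so new z* = 1432 − 4 = 1428.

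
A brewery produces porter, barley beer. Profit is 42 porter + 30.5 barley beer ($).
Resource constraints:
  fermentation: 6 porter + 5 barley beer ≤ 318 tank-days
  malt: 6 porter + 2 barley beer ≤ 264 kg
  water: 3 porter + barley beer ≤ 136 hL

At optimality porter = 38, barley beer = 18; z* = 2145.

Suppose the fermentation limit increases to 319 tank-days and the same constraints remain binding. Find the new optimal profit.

Check each constraint at x*: fermentation 318/318 (tight); malt 264/264 (tight); water 132/136 (slack 4).
Since water is not tight, its dual is 0.
The binding rows give the dual system: 6·y_fermentation + 6·y_malt = 42 and 5·y_fermentation + 2·y_malt = 30.5.
Solving: y_fermentation = 5.5, y_malt = 1.5.
Δz = y_fermentation·Δb = 5.5 × (1) = 5.5, so new z* = 2145 + 5.5 = 2150.5.

2150.5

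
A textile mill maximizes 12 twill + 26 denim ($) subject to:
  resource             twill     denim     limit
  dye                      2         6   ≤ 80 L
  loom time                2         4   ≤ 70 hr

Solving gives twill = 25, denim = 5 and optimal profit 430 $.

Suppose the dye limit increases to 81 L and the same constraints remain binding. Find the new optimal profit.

Check each constraint at x*: dye 80/80 (tight); loom time 70/70 (tight).
From A_Bᵀ y = c: 2·y_dye + 2·y_loom time = 12; 6·y_dye + 4·y_loom time = 26.
→ y_dye = 1 and y_loom time = 5.
Δz = y_dye·Δb = 1 × (1) = 1, so new z* = 430 + 1 = 431.

431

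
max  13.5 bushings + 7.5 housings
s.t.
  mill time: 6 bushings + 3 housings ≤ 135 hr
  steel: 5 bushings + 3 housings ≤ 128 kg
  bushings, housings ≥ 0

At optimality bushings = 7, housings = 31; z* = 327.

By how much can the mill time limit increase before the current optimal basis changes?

Binding constraints: mill time, steel. The basis is B = [[6,3],[5,3]] with det 3.
Per unit increase in mill time, x* moves by d = (1, -1.6667).
The basis stays optimal until housings reaches 0; allowable increase = 18.6 hr.

18.6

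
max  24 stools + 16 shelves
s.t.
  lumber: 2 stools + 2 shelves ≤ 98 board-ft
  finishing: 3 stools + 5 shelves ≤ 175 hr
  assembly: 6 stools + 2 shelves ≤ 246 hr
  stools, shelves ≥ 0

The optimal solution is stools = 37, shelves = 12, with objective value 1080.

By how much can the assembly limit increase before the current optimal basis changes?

Binding constraints: lumber, assembly. The basis is B = [[2,2],[6,2]] with det -8.
Per unit increase in assembly, x* moves by d = (0.25, -0.25).
The basis stays optimal until shelves reaches 0; allowable increase = 48 hr.

48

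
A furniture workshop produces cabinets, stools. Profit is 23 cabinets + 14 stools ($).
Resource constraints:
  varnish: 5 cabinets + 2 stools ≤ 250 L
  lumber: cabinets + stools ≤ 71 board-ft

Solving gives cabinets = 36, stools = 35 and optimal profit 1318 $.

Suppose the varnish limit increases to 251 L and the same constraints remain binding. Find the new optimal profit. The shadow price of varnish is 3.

Δb = 1, so new z* = 1318 + (3)·(1) = 1318 + 3 = 1321.

1321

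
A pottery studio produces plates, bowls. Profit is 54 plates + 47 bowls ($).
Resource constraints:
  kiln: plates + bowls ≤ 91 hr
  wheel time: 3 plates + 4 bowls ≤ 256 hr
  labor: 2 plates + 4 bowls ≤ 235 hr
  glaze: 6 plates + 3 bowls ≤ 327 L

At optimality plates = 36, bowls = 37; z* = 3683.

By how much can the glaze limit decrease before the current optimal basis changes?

56.25

Binding constraints: wheel time, glaze. The basis is B = [[3,4],[6,3]] with det -15.
Per unit decrease in glaze, x* moves by d = (-0.2667, 0.2).
The basis stays optimal until labor becomes binding; allowable decrease = 56.25 L.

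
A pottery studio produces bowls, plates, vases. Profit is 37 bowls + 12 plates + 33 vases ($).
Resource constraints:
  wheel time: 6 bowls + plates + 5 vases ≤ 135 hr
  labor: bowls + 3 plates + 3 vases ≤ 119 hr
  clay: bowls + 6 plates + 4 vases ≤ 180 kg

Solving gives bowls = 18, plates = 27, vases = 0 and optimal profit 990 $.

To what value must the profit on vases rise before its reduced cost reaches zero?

34

Binding: wheel time and clay. Non-binding: labor (20 unused).
Slack constraints have shadow price 0 (complementary slackness).
From A_Bᵀ y = c: 6·y_wheel time + 1·y_clay = 37; 1·y_wheel time + 6·y_clay = 12.
This yields shadow prices y_wheel time = 6, y_clay = 1.
vases enters the basis when its profit ≥ yᵀa₃ = 6·5 + 1·4 = 34.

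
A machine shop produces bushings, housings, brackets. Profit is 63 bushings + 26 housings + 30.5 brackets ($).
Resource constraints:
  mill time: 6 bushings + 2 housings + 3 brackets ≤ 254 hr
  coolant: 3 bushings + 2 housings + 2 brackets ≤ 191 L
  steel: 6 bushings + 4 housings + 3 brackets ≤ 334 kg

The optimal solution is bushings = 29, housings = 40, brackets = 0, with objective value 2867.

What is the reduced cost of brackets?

-1

At the optimum: mill time uses 254 of 254 (binding); coolant uses 167 of 191 (slack = 24); steel uses 334 of 334 (binding).
Slack constraints have shadow price 0 (complementary slackness).
From A_Bᵀ y = c: 6·y_mill time + 6·y_steel = 63; 2·y_mill time + 4·y_steel = 26.
→ y_mill time = 8 and y_steel = 2.5.
Reduced cost of brackets: c₃ − yᵀa₃ = 30.5 − (8·3 + 2.5·3) = 30.5 − 31.5 = -1.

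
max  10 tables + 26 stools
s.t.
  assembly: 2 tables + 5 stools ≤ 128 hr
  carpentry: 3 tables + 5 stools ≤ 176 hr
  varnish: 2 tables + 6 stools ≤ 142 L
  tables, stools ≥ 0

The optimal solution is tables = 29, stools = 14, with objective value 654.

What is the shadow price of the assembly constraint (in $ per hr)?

At the optimum: assembly uses 128 of 128 (binding); carpentry uses 157 of 176 (slack = 19); varnish uses 142 of 142 (binding).
Slack constraints have shadow price 0 (complementary slackness).
From A_Bᵀ y = c: 2·y_assembly + 2·y_varnish = 10; 5·y_assembly + 6·y_varnish = 26.
→ y_assembly = 4 and y_varnish = 1.
Shadow price of assembly = 4.

4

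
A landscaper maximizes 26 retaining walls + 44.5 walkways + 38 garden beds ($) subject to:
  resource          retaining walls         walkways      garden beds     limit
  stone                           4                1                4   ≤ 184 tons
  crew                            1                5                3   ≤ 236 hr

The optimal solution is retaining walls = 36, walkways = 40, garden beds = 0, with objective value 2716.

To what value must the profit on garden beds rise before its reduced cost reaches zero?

42

At the optimum: stone uses 184 of 184 (binding); crew uses 236 of 236 (binding).
The binding rows give the dual system: 4·y_stone + 1·y_crew = 26 and 1·y_stone + 5·y_crew = 44.5.
Solving: y_stone = 4.5, y_crew = 8.
garden beds enters the basis when its profit ≥ yᵀa₃ = 4.5·4 + 8·3 = 42.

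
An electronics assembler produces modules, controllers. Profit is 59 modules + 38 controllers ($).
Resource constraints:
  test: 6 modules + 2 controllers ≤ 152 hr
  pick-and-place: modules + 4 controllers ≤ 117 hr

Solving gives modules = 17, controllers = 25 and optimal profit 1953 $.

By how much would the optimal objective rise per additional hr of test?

Both test and pick-and-place are binding at x*.
From A_Bᵀ y = c: 6·y_test + 1·y_pick-and-place = 59; 2·y_test + 4·y_pick-and-place = 38.
This yields shadow prices y_test = 9, y_pick-and-place = 5.
Shadow price of test = 9.

9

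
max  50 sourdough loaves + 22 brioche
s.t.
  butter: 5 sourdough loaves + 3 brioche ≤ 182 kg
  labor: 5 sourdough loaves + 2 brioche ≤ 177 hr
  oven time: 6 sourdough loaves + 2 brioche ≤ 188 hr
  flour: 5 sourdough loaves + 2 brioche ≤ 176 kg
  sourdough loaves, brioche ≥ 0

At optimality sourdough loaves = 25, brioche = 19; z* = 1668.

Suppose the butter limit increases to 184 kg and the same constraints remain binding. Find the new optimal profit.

At the optimum: butter uses 182 of 182 (binding); labor uses 163 of 177 (slack = 14); oven time uses 188 of 188 (binding); flour uses 163 of 176 (slack = 13).
Slack constraints have shadow price 0 (complementary slackness).
Dual feasibility on the basic columns requires 5·y_butter + 6·y_oven time = 50, 3·y_butter + 2·y_oven time = 22.
This yields shadow prices y_butter = 4, y_oven time = 5.
Δz = y_butter·Δb = 4 × (2) = 8, so new z* = 1668 + 8 = 1676.

1676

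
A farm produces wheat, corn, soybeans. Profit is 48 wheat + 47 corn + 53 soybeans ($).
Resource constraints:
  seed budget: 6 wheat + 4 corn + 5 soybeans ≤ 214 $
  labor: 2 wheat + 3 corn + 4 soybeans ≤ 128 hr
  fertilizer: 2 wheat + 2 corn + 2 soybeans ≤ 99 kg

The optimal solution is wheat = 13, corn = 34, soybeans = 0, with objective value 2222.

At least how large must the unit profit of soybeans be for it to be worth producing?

Binding: seed budget and labor. Non-binding: fertilizer (5 unused).
By complementary slackness, y = 0 for the non-binding constraint.
Dual feasibility on the basic columns requires 6·y_seed budget + 2·y_labor = 48, 4·y_seed budget + 3·y_labor = 47.
Solving: y_seed budget = 5, y_labor = 9.
soybeans enters the basis when its profit ≥ yᵀa₃ = 5·5 + 9·4 = 61.

61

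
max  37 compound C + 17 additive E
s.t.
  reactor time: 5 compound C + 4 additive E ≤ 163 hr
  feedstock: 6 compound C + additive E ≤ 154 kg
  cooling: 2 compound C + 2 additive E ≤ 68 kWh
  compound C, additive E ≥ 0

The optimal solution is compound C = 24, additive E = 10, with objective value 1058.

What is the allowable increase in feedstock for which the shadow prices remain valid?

Binding constraints: feedstock, cooling. The basis is B = [[6,1],[2,2]] with det 10.
Per unit increase in feedstock, x* moves by d = (0.2, -0.2).
The basis stays optimal until reactor time becomes binding; allowable increase = 15 kg.

15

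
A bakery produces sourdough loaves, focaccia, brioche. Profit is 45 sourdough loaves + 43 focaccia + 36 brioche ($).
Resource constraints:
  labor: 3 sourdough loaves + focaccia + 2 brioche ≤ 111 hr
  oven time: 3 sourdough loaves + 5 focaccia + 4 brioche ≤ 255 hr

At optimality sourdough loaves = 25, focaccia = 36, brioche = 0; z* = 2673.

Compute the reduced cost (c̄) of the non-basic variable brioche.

Both labor and oven time are binding at x*.
From A_Bᵀ y = c: 3·y_labor + 3·y_oven time = 45; 1·y_labor + 5·y_oven time = 43.
This yields shadow prices y_labor = 8, y_oven time = 7.
Reduced cost of brioche: c₃ − yᵀa₃ = 36 − (8·2 + 7·4) = 36 − 44 = -8.

-8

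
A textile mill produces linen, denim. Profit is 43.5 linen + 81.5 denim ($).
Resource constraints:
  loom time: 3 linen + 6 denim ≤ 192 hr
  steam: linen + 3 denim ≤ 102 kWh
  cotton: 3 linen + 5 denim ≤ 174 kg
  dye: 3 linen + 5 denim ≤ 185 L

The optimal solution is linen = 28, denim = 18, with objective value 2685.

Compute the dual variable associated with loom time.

9

Check each constraint at x*: loom time 192/192 (tight); steam 82/102 (slack 20); cotton 174/174 (tight); dye 174/185 (slack 11).
Since steam, dye are not tight, their duals are 0.
Dual feasibility on the basic columns requires 3·y_loom time + 3·y_cotton = 43.5, 6·y_loom time + 5·y_cotton = 81.5.
This yields shadow prices y_loom time = 9, y_cotton = 5.5.
Shadow price of loom time = 9.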